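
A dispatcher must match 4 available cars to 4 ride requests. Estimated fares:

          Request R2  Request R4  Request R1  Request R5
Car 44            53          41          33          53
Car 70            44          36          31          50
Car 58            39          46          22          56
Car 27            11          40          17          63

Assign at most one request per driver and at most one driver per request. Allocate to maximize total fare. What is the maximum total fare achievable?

Maximum total: $193

This is the linear assignment problem.
Optimal: Car 44→Request R2 ($53), Car 70→Request R1 ($31), Car 58→Request R4 ($46), Car 27→Request R5 ($63) — total 53+31+46+63 = $193.
Row-greedy (each driver in turn takes its best remaining request) gives $166, worse by 27.
Every other assignment is strictly worse.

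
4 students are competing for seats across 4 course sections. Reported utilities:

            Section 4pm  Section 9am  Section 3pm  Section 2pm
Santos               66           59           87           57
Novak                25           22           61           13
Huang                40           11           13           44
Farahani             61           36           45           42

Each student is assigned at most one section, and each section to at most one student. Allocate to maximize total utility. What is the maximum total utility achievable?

Max total: 225 points

Optimal: Santos→Section 9am (59 points), Novak→Section 3pm (61 points), Huang→Section 2pm (44 points), Farahani→Section 4pm (61 points) — total 59+61+44+61 = 225 points.
Max-entry greedy (repeatedly take the single best remaining cell) gives 214 points, worse by 11.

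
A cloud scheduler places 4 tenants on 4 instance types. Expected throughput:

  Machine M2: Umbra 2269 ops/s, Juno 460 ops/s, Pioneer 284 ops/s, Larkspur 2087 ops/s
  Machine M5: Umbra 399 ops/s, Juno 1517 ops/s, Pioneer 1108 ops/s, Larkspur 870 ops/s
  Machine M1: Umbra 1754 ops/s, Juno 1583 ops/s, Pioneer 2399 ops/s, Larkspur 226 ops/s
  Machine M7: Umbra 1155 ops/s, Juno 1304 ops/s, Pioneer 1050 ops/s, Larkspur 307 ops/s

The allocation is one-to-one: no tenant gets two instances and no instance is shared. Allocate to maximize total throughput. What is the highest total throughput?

Maximum total: 7158 ops/s

Optimal: Umbra→Machine M7 (1155 ops/s), Juno→Machine M5 (1517 ops/s), Pioneer→Machine M1 (2399 ops/s), Larkspur→Machine M2 (2087 ops/s) — total 1155+1517+2399+2087 = 7158 ops/s.
Next-best assignment: Umbra→Machine M2, Juno→Machine M7, Pioneer→Machine M1, Larkspur→Machine M5 = 6842 ops/s.
Swapping Pioneer↔Larkspur (Pioneer→Machine M2 284 ops/s, Larkspur→Machine M1 226 ops/s) loses 3976.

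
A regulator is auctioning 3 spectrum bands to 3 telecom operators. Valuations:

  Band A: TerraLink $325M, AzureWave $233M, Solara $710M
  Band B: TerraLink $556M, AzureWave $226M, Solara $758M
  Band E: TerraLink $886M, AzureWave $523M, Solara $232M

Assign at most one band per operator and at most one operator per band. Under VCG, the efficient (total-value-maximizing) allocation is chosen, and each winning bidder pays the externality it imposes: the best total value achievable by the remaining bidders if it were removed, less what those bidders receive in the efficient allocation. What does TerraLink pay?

Efficient allocation: TerraLink→Band E ($886M), AzureWave→Band A ($233M), Solara→Band B ($758M); total welfare W = $1877M.
TerraLink receives Band E at value $886M, so the others get W − 886 = $991M.
Without TerraLink: best allocation of the remaining 2 bidders over all 3 bands is AzureWave→Band E ($523M), Solara→Band B ($758M), total $1281M.
VCG payment = (others' best without TerraLink) − (others' welfare with TerraLink) = 1281 − 991 = $290M.

TerraLink pays $290M.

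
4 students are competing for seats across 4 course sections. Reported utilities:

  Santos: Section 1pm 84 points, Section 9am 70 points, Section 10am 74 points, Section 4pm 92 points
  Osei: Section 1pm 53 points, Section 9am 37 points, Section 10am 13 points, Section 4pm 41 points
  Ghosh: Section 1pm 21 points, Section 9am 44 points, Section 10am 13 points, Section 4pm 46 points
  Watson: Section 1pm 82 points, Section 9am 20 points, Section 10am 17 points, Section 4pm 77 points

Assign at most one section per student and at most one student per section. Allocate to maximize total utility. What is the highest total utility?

Maximum total: 248 points

Optimal: Santos→Section 10am (74 points), Osei→Section 1pm (53 points), Ghosh→Section 9am (44 points), Watson→Section 4pm (77 points) — total 74+53+44+77 = 248 points.
Row-greedy (each student in turn takes its best remaining section) gives 206 points, worse by 42.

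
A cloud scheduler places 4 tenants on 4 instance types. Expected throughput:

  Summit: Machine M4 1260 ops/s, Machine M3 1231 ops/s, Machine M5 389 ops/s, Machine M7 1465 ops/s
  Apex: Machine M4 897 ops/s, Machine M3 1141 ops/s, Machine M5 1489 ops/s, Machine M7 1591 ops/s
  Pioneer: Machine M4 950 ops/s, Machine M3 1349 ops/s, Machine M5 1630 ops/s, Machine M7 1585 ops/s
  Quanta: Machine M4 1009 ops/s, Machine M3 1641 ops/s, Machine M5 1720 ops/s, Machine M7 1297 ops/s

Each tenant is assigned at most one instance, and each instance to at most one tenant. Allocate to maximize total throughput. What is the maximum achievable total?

Optimal: Summit→Machine M4 (1260 ops/s), Apex→Machine M7 (1591 ops/s), Pioneer→Machine M5 (1630 ops/s), Quanta→Machine M3 (1641 ops/s) — total 1260+1591+1630+1641 = 6122 ops/s.
Next-best assignment: Summit→Machine M4, Apex→Machine M5, Pioneer→Machine M7, Quanta→Machine M3 = 5975 ops/s.
No other one-to-one assignment exceeds 6122 ops/s.

Max total: 6122 ops/s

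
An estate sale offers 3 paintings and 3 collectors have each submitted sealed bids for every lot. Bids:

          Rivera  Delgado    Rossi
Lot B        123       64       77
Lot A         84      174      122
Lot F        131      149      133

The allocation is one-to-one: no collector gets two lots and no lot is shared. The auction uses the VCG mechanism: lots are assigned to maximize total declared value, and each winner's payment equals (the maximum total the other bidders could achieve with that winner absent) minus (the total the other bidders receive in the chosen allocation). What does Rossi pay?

Efficient allocation: Rivera→Lot B ($123), Delgado→Lot A ($174), Rossi→Lot F ($133); total welfare W = $430.
Rossi receives Lot F at value $133, so the others get W − 133 = $297.
Without Rossi: best allocation of the remaining 2 bidders over all 3 lots is Rivera→Lot F ($131), Delgado→Lot A ($174), total $305.
VCG payment = (others' best without Rossi) − (others' welfare with Rossi) = 305 − 297 = $8.

Rossi pays $8.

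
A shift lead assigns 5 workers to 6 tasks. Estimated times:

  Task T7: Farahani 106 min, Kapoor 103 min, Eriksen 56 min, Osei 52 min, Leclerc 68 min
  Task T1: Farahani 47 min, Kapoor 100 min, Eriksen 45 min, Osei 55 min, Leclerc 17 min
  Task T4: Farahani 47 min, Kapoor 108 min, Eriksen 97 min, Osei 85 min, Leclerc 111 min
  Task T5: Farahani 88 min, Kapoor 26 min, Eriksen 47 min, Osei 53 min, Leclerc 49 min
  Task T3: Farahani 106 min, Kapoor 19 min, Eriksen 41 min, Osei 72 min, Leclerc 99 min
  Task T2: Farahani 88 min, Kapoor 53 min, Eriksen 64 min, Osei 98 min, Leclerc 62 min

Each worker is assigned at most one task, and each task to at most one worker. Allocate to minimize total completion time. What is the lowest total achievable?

Min total: 182 min

Optimal: Farahani→Task T4 (47 min), Kapoor→Task T3 (19 min), Eriksen→Task T5 (47 min), Osei→Task T7 (52 min), Leclerc→Task T1 (17 min) — total 47+19+47+52+17 = 182 min.
Column-greedy (each task in turn goes to its cheapest remaining worker) gives 183 min, worse by 1.
Next-best assignment: Farahani→Task T4, Kapoor→Task T5, Eriksen→Task T3, Osei→Task T7, Leclerc→Task T1 = 183 min.
No other one-to-one assignment undercuts 182 min.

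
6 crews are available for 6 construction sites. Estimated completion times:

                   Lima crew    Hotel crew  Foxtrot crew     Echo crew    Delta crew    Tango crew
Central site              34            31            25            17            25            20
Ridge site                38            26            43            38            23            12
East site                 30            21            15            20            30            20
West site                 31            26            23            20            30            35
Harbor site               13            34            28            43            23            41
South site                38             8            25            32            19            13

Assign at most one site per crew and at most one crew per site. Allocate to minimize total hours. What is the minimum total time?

Min total: 93 hours

This is a one-to-one assignment (minimum-cost bipartite matching).
Optimal: Lima crew→Harbor site (13 hours), Hotel crew→South site (8 hours), Foxtrot crew→East site (15 hours), Echo crew→West site (20 hours), Delta crew→Central site (25 hours), Tango crew→Ridge site (12 hours) — total 13+8+15+20+25+12 = 93 hours.
Row-greedy (each crew in turn takes its cheapest remaining site) gives 111 hours, worse by 18.
Swapping Foxtrot crew↔Lima crew (Foxtrot crew→Harbor site 28 hours, Lima crew→East site 30 hours) adds 30.
No other one-to-one assignment undercuts 93 hours.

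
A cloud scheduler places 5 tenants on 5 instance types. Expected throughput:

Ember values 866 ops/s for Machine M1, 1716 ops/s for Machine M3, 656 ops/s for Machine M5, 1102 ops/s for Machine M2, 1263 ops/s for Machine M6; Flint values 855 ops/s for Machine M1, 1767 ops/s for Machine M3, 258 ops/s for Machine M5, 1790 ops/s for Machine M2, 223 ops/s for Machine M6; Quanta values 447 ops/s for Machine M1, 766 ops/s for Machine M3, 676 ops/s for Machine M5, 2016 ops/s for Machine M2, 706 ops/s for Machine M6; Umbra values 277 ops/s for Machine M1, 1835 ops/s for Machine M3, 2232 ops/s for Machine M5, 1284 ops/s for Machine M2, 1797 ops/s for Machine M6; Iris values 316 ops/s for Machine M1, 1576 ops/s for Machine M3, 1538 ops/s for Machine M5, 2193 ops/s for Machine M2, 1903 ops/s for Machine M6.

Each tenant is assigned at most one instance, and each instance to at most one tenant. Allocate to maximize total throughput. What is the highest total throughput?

Max total: 8784 ops/s

Optimal: Ember→Machine M1 (866 ops/s), Flint→Machine M3 (1767 ops/s), Quanta→Machine M2 (2016 ops/s), Umbra→Machine M5 (2232 ops/s), Iris→Machine M6 (1903 ops/s) — total 866+1767+2016+2232+1903 = 8784 ops/s.
Max-entry greedy (repeatedly take the single best remaining cell) gives 7902 ops/s, worse by 882.
Swapping Quanta↔Flint (Quanta→Machine M3 766 ops/s, Flint→Machine M2 1790 ops/s) loses 1227.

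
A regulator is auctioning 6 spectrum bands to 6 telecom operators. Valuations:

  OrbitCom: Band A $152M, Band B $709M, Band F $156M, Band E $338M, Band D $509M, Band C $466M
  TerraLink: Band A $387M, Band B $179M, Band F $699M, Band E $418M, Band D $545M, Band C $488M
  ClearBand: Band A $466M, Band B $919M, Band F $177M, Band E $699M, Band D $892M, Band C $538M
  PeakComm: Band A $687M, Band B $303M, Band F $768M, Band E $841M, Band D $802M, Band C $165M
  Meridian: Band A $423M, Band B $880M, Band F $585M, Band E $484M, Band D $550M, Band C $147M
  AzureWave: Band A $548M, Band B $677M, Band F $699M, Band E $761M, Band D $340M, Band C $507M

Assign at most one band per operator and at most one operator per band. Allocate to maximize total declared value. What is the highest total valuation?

Maximum total: $4385M

This is the linear assignment problem.
Optimal: OrbitCom→Band C ($466M), TerraLink→Band F ($699M), ClearBand→Band D ($892M), PeakComm→Band A ($687M), Meridian→Band B ($880M), AzureWave→Band E ($761M) — total 466+699+892+687+880+761 = $4385M.
Row-greedy (each operator in turn takes its best remaining band) gives $4071M, worse by 314.
Swapping PeakComm↔TerraLink (PeakComm→Band F $768M, TerraLink→Band A $387M) loses 231.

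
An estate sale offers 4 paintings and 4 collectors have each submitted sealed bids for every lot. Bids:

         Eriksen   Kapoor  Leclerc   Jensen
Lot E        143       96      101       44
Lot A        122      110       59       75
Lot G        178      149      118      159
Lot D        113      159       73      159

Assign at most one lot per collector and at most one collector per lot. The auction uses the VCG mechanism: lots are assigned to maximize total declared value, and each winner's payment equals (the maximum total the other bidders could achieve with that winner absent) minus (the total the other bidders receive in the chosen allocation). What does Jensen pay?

Jensen pays $49.

Efficient allocation: Eriksen→Lot G ($178), Kapoor→Lot A ($110), Leclerc→Lot E ($101), Jensen→Lot D ($159); total welfare W = $548.
Jensen receives Lot D at value $159, so the others get W − 159 = $389.
Without Jensen: best allocation of the remaining 3 bidders over all 4 lots is Eriksen→Lot G ($178), Kapoor→Lot D ($159), Leclerc→Lot E ($101), total $438.
VCG payment = (others' best without Jensen) − (others' welfare with Jensen) = 438 − 389 = $49.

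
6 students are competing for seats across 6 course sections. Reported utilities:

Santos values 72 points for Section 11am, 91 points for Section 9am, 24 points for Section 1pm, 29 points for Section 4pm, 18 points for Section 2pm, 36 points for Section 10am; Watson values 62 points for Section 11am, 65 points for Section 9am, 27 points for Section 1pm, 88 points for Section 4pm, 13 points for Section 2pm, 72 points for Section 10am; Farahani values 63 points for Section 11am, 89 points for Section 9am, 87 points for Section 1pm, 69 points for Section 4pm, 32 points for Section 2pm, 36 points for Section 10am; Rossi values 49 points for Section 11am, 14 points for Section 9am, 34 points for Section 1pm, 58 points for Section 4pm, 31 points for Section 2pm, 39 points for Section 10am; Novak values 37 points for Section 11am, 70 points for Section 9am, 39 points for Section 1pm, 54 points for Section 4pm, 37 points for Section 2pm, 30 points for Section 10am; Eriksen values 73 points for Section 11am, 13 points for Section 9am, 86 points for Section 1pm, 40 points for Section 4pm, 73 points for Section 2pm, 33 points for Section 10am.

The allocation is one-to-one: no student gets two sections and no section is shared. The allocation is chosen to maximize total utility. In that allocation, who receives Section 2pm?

Optimal: Santos→Section 11am (72 points), Watson→Section 10am (72 points), Farahani→Section 1pm (87 points), Rossi→Section 4pm (58 points), Novak→Section 9am (70 points), Eriksen→Section 2pm (73 points) — total 72+72+87+58+70+73 = 432 points.
Row-greedy (each student in turn takes its best remaining section) gives 385 points, worse by 47.
Next-best assignment: Santos→Section 11am, Watson→Section 4pm, Farahani→Section 1pm, Rossi→Section 10am, Novak→Section 9am, Eriksen→Section 2pm = 429 points.
Eriksen's own top section is Section 1pm (86 points), but forcing Eriksen→Section 1pm and reassigning the rest optimally gives only 414 points — worse by 18.

Eriksen receives Section 2pm.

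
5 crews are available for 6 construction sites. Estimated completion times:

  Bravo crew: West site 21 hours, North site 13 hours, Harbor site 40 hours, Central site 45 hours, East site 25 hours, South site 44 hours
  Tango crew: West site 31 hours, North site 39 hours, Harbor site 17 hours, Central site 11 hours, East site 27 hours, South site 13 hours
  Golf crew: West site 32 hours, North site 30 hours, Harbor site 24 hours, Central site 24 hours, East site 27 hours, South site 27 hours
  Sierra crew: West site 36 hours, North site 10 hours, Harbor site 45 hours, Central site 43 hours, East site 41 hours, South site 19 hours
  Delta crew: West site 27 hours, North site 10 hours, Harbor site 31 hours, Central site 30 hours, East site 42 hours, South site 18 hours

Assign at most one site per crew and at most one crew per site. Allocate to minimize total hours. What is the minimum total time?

Optimal: Bravo crew→West site (21 hours), Tango crew→Central site (11 hours), Golf crew→Harbor site (24 hours), Sierra crew→North site (10 hours), Delta crew→South site (18 hours) — total 21+11+24+10+18 = 84 hours.
Row-greedy (each crew in turn takes its cheapest remaining site) gives 94 hours, worse by 10.
Next-best assignment: Bravo crew→West site, Tango crew→Central site, Golf crew→Harbor site, Sierra crew→South site, Delta crew→North site = 85 hours.

Minimum total: 84 hours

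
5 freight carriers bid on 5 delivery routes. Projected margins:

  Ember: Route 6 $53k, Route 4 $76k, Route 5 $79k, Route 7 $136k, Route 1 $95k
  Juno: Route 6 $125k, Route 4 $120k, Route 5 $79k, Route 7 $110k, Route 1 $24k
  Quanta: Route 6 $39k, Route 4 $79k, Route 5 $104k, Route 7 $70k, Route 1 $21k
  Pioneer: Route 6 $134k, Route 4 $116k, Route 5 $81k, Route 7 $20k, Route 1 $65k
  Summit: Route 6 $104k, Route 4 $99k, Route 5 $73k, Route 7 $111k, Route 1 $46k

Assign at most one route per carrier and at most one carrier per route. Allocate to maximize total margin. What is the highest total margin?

Max total: $564k

Optimal: Ember→Route 1 ($95k), Juno→Route 4 ($120k), Quanta→Route 5 ($104k), Pioneer→Route 6 ($134k), Summit→Route 7 ($111k) — total 95+120+104+134+111 = $564k.
Row-greedy (each carrier in turn takes its best remaining route) gives $527k, worse by 37.
Checked against all permutations: $564k is optimal.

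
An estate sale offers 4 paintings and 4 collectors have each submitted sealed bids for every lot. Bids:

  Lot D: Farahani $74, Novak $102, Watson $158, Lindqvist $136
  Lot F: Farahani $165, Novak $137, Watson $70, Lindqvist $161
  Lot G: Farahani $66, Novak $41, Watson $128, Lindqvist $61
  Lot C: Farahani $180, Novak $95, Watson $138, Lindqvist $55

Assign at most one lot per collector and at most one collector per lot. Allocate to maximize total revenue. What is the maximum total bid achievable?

Maximum total: $581

Optimal: Farahani→Lot C ($180), Novak→Lot F ($137), Watson→Lot G ($128), Lindqvist→Lot D ($136) — total 180+137+128+136 = $581.
Row-greedy (each collector in turn takes its best remaining lot) gives $536, worse by 45.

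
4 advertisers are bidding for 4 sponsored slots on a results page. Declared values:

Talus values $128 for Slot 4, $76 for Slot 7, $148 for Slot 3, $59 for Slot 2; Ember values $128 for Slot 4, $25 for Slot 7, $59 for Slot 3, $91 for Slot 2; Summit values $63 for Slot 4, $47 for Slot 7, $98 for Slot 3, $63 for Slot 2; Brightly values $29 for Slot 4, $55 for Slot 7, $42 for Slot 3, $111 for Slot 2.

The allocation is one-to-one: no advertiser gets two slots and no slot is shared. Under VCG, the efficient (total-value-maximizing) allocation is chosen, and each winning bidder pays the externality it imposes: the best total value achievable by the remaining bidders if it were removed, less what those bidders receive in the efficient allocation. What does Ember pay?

Efficient allocation: Talus→Slot 3 ($148), Ember→Slot 4 ($128), Summit→Slot 7 ($47), Brightly→Slot 2 ($111); total welfare W = $434.
Ember receives Slot 4 at value $128, so the others get W − 128 = $306.
Without Ember: best allocation of the remaining 3 bidders over all 4 slots is Talus→Slot 4 ($128), Summit→Slot 3 ($98), Brightly→Slot 2 ($111), total $337.
VCG payment = (others' best without Ember) − (others' welfare with Ember) = 337 − 306 = $31.

Ember pays $31.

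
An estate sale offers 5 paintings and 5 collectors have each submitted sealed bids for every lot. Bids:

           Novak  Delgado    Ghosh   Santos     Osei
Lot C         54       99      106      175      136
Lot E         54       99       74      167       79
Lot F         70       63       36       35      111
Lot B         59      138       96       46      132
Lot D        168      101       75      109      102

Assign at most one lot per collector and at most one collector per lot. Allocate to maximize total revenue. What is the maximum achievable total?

Maximum total: $690

Optimal: Novak→Lot D ($168), Delgado→Lot B ($138), Ghosh→Lot C ($106), Santos→Lot E ($167), Osei→Lot F ($111) — total 168+138+106+167+111 = $690.
Max-entry greedy (repeatedly take the single best remaining cell) gives $666, worse by 24.
Next-best assignment: Novak→Lot D, Delgado→Lot B, Ghosh→Lot E, Santos→Lot C, Osei→Lot F = $666.
Swapping Ghosh↔Delgado (Ghosh→Lot B $96, Delgado→Lot C $99) loses 49.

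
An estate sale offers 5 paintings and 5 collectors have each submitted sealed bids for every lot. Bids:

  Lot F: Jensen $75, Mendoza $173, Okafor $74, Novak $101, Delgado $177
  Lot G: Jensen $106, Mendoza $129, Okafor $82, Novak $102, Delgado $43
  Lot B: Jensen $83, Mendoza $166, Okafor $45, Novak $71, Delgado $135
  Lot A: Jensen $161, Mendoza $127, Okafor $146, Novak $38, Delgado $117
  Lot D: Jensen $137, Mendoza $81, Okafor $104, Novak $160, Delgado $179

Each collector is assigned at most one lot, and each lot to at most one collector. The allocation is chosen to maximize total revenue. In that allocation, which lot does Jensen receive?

This is the linear assignment problem.
Optimal: Jensen→Lot G ($106), Mendoza→Lot B ($166), Okafor→Lot A ($146), Novak→Lot D ($160), Delgado→Lot F ($177) — total 106+166+146+160+177 = $755.
Column-greedy (each lot in turn goes to its best remaining collector) gives $695, worse by 60.
Next-best assignment: Jensen→Lot A, Mendoza→Lot B, Okafor→Lot G, Novak→Lot D, Delgado→Lot F = $746.
Every other assignment is strictly worse.
Jensen's own top lot is Lot A ($161), but forcing Jensen→Lot A and reassigning the rest optimally gives only $746 — worse by 9.

Jensen receives Lot G.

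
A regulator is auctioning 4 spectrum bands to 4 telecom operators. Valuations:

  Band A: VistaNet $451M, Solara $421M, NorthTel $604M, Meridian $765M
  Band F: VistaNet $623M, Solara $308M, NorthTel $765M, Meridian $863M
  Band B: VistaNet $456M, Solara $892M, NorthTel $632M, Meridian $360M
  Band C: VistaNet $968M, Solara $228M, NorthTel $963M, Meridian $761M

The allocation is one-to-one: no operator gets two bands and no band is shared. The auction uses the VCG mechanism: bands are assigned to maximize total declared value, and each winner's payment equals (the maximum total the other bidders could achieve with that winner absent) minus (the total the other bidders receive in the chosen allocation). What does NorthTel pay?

NorthTel pays $98M.

Efficient allocation: VistaNet→Band C ($968M), Solara→Band B ($892M), NorthTel→Band F ($765M), Meridian→Band A ($765M); total welfare W = $3390M.
NorthTel receives Band F at value $765M, so the others get W − 765 = $2625M.
Without NorthTel: best allocation of the remaining 3 bidders over all 4 bands is VistaNet→Band C ($968M), Solara→Band B ($892M), Meridian→Band F ($863M), total $2723M.
VCG payment = (others' best without NorthTel) − (others' welfare with NorthTel) = 2723 − 2625 = $98M.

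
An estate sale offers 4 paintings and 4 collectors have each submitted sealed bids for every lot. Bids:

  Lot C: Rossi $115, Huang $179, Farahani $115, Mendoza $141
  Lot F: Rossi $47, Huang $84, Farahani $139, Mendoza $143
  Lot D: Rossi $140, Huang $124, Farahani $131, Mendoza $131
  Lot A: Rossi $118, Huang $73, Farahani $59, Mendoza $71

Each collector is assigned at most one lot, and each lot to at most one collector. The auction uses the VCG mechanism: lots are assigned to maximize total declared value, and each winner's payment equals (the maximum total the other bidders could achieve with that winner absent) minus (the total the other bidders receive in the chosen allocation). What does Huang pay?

Efficient allocation: Rossi→Lot A ($118), Huang→Lot C ($179), Farahani→Lot D ($131), Mendoza→Lot F ($143); total welfare W = $571.
Huang receives Lot C at value $179, so the others get W − 179 = $392.
Without Huang: best allocation of the remaining 3 bidders over all 4 lots is Rossi→Lot D ($140), Farahani→Lot F ($139), Mendoza→Lot C ($141), total $420.
VCG payment = (others' best without Huang) − (others' welfare with Huang) = 420 − 392 = $28.

Huang pays $28.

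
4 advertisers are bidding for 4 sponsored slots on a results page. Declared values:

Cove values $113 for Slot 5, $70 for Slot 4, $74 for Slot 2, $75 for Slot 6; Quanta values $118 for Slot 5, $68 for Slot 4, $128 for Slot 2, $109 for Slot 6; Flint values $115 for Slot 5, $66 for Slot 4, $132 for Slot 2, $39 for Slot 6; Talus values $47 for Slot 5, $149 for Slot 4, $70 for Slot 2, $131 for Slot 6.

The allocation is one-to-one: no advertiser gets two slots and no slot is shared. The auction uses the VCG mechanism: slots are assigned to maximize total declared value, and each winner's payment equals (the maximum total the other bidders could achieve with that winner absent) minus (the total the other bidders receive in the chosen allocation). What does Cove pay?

Cove pays $9.

Efficient allocation: Cove→Slot 5 ($113), Quanta→Slot 6 ($109), Flint→Slot 2 ($132), Talus→Slot 4 ($149); total welfare W = $503.
Cove receives Slot 5 at value $113, so the others get W − 113 = $390.
Without Cove: best allocation of the remaining 3 bidders over all 4 slots is Quanta→Slot 5 ($118), Flint→Slot 2 ($132), Talus→Slot 4 ($149), total $399.
VCG payment = (others' best without Cove) − (others' welfare with Cove) = 399 − 390 = $9.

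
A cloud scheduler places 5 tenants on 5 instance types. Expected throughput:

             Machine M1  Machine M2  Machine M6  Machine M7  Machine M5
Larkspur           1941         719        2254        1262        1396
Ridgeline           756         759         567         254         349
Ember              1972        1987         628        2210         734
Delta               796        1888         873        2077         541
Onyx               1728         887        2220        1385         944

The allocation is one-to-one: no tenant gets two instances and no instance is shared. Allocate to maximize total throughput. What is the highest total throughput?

Optimal: Larkspur→Machine M1 (1941 ops/s), Ridgeline→Machine M5 (349 ops/s), Ember→Machine M7 (2210 ops/s), Delta→Machine M2 (1888 ops/s), Onyx→Machine M6 (2220 ops/s) — total 1941+349+2210+1888+2220 = 8608 ops/s.
Swapping Ridgeline↔Ember (Ridgeline→Machine M7 254 ops/s, Ember→Machine M5 734 ops/s) loses 1571.

Max total: 8608 ops/s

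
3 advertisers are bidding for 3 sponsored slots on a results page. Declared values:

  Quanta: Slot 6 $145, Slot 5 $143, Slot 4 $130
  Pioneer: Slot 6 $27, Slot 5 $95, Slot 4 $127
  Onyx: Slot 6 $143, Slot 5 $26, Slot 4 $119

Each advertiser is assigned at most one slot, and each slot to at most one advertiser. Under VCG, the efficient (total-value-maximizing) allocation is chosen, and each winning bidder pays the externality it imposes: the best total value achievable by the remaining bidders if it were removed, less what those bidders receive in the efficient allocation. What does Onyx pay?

Efficient allocation: Quanta→Slot 5 ($143), Pioneer→Slot 4 ($127), Onyx→Slot 6 ($143); total welfare W = $413.
Onyx receives Slot 6 at value $143, so the others get W − 143 = $270.
Without Onyx: best allocation of the remaining 2 bidders over all 3 slots is Quanta→Slot 6 ($145), Pioneer→Slot 4 ($127), total $272.
VCG payment = (others' best without Onyx) − (others' welfare with Onyx) = 272 − 270 = $2.

Onyx pays $2.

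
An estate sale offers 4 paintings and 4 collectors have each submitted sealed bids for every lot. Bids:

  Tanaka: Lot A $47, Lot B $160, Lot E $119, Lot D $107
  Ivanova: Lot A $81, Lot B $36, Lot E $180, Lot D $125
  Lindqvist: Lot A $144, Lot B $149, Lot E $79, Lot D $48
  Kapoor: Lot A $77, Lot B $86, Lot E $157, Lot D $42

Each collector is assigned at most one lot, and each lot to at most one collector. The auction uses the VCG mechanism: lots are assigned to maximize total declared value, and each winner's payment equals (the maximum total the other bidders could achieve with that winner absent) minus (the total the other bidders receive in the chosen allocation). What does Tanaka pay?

Efficient allocation: Tanaka→Lot B ($160), Ivanova→Lot D ($125), Lindqvist→Lot A ($144), Kapoor→Lot E ($157); total welfare W = $586.
Tanaka receives Lot B at value $160, so the others get W − 160 = $426.
Without Tanaka: best allocation of the remaining 3 bidders over all 4 lots is Ivanova→Lot D ($125), Lindqvist→Lot B ($149), Kapoor→Lot E ($157), total $431.
VCG payment = (others' best without Tanaka) − (others' welfare with Tanaka) = 431 − 426 = $5.

Tanaka pays $5.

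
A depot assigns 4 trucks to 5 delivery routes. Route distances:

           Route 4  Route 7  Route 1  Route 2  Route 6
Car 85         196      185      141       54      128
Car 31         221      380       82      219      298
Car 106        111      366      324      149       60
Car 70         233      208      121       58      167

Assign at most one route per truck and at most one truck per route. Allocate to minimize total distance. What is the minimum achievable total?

Minimum total: 379 km

Treat this as an assignment problem: match each truck to one route.
Optimal: Car 85→Route 6 (128 km), Car 31→Route 1 (82 km), Car 106→Route 4 (111 km), Car 70→Route 2 (58 km) — total 128+82+111+58 = 379 km.
Column-greedy (each route in turn goes to its cheapest remaining truck) gives 436 km, worse by 57.
No other one-to-one assignment undercuts 379 km.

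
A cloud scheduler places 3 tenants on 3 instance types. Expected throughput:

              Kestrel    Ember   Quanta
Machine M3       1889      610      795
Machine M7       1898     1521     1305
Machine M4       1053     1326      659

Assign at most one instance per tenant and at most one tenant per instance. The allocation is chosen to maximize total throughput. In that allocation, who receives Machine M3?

Kestrel receives Machine M3.

Optimal: Kestrel→Machine M3 (1889 ops/s), Ember→Machine M4 (1326 ops/s), Quanta→Machine M7 (1305 ops/s) — total 1889+1326+1305 = 4520 ops/s.
Column-greedy (each instance in turn goes to its best remaining tenant) gives 4069 ops/s, worse by 451.
Kestrel's own top instance is Machine M7 (1898 ops/s), but forcing Kestrel→Machine M7 and reassigning the rest optimally gives only 4019 ops/s — worse by 501.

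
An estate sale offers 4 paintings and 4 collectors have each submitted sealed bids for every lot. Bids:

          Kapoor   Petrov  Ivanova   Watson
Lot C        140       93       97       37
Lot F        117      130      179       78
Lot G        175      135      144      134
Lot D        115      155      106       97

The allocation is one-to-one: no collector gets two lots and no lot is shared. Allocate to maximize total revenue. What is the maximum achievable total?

Max total: $608

Optimal: Kapoor→Lot C ($140), Petrov→Lot D ($155), Ivanova→Lot F ($179), Watson→Lot G ($134) — total 140+155+179+134 = $608.
Swapping Ivanova↔Kapoor (Ivanova→Lot C $97, Kapoor→Lot F $117) loses 105.
No other one-to-one assignment exceeds $608.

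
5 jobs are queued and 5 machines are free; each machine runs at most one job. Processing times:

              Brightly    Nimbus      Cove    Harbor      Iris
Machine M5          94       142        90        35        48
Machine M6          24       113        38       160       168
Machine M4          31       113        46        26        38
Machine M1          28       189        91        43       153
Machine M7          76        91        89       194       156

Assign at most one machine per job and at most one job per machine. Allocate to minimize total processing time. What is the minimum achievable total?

Minimum total: 230 min

Optimal: Brightly→Machine M1 (28 min), Nimbus→Machine M7 (91 min), Cove→Machine M6 (38 min), Harbor→Machine M5 (35 min), Iris→Machine M4 (38 min) — total 28+91+38+35+38 = 230 min.
Column-greedy (each machine in turn goes to its cheapest remaining job) gives 279 min, worse by 49.
Next-best assignment: Brightly→Machine M1, Nimbus→Machine M7, Cove→Machine M6, Harbor→Machine M4, Iris→Machine M5 = 231 min.
No other one-to-one assignment undercuts 230 min.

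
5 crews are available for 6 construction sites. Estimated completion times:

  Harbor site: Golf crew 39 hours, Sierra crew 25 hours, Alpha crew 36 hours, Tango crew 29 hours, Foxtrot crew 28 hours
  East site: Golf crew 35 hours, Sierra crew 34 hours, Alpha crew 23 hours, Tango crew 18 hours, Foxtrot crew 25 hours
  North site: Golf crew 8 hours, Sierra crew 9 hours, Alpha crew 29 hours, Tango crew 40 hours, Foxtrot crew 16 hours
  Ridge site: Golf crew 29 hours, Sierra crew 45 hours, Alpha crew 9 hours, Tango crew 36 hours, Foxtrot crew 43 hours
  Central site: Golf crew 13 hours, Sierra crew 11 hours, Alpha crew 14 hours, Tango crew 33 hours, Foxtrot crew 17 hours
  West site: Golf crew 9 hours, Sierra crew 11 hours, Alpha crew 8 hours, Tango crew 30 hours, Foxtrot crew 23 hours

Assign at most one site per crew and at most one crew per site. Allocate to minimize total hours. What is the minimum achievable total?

Optimal: Golf crew→West site (9 hours), Sierra crew→North site (9 hours), Alpha crew→Ridge site (9 hours), Tango crew→East site (18 hours), Foxtrot crew→Central site (17 hours) — total 9+9+9+18+17 = 62 hours.
Column-greedy (each site in turn goes to its cheapest remaining crew) gives 77 hours, worse by 15.
Next-best assignment: Golf crew→North site, Sierra crew→West site, Alpha crew→Ridge site, Tango crew→East site, Foxtrot crew→Central site = 63 hours.
No other one-to-one assignment undercuts 62 hours.

Min total: 62 hours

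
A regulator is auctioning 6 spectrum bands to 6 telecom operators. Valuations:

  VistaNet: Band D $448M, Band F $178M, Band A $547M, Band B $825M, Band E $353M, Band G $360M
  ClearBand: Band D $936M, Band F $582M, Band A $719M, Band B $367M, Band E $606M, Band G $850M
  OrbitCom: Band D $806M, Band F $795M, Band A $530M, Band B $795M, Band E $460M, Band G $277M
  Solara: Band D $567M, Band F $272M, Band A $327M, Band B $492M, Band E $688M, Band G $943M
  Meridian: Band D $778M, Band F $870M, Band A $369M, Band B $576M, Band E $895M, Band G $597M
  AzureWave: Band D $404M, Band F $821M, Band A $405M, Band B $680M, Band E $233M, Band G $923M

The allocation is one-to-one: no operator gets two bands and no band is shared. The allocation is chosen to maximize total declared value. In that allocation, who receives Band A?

ClearBand receives Band A.

Optimal: VistaNet→Band B ($825M), ClearBand→Band A ($719M), OrbitCom→Band D ($806M), Solara→Band G ($943M), Meridian→Band E ($895M), AzureWave→Band F ($821M) — total 825+719+806+943+895+821 = $5009M.
Max-entry greedy (repeatedly take the single best remaining cell) gives $4950M, worse by 59.
ClearBand's own top band is Band D ($936M), but forcing ClearBand→Band D and reassigning the rest optimally gives only $4950M — worse by 59.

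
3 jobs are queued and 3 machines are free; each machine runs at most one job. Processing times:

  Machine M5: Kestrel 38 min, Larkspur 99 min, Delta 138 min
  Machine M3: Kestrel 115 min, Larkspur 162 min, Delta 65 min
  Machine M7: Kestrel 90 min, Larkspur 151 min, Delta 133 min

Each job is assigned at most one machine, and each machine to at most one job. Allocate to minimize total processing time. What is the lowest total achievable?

Optimal: Kestrel→Machine M5 (38 min), Larkspur→Machine M7 (151 min), Delta→Machine M3 (65 min) — total 38+151+65 = 254 min.
Checked against all permutations: 254 min is optimal.

Minimum total: 254 min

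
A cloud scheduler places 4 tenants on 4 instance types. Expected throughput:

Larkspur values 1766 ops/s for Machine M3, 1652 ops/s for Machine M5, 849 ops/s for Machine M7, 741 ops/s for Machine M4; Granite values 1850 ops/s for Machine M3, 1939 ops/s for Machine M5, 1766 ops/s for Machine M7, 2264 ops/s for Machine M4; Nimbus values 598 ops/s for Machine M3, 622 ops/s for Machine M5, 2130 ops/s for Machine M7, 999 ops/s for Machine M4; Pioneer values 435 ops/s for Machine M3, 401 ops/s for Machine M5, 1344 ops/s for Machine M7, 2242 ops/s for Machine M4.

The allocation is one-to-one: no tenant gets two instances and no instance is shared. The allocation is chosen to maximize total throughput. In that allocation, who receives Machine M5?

Granite receives Machine M5.

Optimal: Larkspur→Machine M3 (1766 ops/s), Granite→Machine M5 (1939 ops/s), Nimbus→Machine M7 (2130 ops/s), Pioneer→Machine M4 (2242 ops/s) — total 1766+1939+2130+2242 = 8077 ops/s.
Next-best assignment: Larkspur→Machine M5, Granite→Machine M3, Nimbus→Machine M7, Pioneer→Machine M4 = 7874 ops/s.
Granite's own top instance is Machine M4 (2264 ops/s), but forcing Granite→Machine M4 and reassigning the rest optimally gives only 6561 ops/s — worse by 1516.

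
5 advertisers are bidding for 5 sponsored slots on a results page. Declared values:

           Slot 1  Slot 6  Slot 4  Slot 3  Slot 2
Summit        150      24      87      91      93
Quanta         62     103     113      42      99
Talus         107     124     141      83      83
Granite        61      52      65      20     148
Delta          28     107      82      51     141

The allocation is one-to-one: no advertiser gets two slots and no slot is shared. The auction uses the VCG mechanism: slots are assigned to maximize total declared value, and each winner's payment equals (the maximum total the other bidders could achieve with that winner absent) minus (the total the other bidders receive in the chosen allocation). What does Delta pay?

Delta pays $48.

Efficient allocation: Summit→Slot 1 ($150), Quanta→Slot 4 ($113), Talus→Slot 3 ($83), Granite→Slot 2 ($148), Delta→Slot 6 ($107); total welfare W = $601.
Delta receives Slot 6 at value $107, so the others get W − 107 = $494.
Without Delta: best allocation of the remaining 4 bidders over all 5 slots is Summit→Slot 1 ($150), Quanta→Slot 6 ($103), Talus→Slot 4 ($141), Granite→Slot 2 ($148), total $542.
VCG payment = (others' best without Delta) − (others' welfare with Delta) = 542 − 494 = $48.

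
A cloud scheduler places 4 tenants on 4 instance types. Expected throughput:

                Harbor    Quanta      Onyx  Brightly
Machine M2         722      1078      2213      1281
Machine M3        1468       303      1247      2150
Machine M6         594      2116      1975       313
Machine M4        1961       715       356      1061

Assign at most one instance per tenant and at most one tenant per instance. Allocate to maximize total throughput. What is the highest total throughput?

This is a one-to-one assignment (maximum-weight bipartite matching).
Optimal: Harbor→Machine M4 (1961 ops/s), Quanta→Machine M6 (2116 ops/s), Onyx→Machine M2 (2213 ops/s), Brightly→Machine M3 (2150 ops/s) — total 1961+2116+2213+2150 = 8440 ops/s.
Next-best assignment: Harbor→Machine M4, Quanta→Machine M2, Onyx→Machine M6, Brightly→Machine M3 = 7164 ops/s.
Swapping Onyx↔Harbor (Onyx→Machine M4 356 ops/s, Harbor→Machine M2 722 ops/s) loses 3096.
Every other assignment is strictly worse.

Maximum total: 8440 ops/s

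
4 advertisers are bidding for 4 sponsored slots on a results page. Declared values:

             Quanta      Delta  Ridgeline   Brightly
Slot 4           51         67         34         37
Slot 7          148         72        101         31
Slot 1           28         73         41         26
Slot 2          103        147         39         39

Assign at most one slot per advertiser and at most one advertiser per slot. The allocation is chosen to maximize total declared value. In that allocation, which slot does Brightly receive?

Optimal: Quanta→Slot 7 ($148), Delta→Slot 2 ($147), Ridgeline→Slot 1 ($41), Brightly→Slot 4 ($37) — total 148+147+41+37 = $373.
Column-greedy (each slot in turn goes to its best remaining advertiser) gives $295, worse by 78.
Next-best assignment: Quanta→Slot 7, Delta→Slot 2, Ridgeline→Slot 4, Brightly→Slot 1 = $355.
No other one-to-one assignment exceeds $373.
Brightly's own top slot is Slot 2 ($39), but forcing Brightly→Slot 2 and reassigning the rest optimally gives only $295 — worse by 78.

Brightly receives Slot 4.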